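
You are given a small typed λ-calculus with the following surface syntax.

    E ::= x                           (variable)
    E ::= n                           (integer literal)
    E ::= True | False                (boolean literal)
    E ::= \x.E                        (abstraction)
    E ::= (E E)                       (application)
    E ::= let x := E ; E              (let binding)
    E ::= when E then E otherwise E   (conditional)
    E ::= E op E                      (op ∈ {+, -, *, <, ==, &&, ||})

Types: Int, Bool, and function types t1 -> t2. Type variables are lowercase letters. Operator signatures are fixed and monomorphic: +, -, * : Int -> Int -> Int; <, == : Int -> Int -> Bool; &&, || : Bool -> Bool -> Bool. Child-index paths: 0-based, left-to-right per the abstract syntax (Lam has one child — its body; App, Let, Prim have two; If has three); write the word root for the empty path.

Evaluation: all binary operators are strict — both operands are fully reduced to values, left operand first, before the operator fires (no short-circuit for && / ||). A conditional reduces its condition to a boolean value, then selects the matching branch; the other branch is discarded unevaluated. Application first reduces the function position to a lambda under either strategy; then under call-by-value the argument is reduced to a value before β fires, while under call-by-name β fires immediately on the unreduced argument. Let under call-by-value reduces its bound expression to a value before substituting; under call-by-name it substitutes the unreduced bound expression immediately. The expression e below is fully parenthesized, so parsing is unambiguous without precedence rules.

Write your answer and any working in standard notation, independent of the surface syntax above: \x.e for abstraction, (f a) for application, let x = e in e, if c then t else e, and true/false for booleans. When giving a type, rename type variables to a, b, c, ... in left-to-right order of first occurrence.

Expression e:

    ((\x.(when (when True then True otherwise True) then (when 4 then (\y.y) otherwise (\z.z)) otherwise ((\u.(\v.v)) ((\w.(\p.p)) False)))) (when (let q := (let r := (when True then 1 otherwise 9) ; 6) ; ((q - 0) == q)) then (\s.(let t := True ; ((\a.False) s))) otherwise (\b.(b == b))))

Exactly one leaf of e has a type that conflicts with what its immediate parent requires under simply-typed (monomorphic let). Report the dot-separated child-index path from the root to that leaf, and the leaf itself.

Answer: 0.0.1.0 : 4

Working:
  unify Bool ~ Bool
  unify Bool ~ Bool
  unify Bool ~ Bool
  unify Int ~ Bool
  FAIL: mismatch Int ~ Bool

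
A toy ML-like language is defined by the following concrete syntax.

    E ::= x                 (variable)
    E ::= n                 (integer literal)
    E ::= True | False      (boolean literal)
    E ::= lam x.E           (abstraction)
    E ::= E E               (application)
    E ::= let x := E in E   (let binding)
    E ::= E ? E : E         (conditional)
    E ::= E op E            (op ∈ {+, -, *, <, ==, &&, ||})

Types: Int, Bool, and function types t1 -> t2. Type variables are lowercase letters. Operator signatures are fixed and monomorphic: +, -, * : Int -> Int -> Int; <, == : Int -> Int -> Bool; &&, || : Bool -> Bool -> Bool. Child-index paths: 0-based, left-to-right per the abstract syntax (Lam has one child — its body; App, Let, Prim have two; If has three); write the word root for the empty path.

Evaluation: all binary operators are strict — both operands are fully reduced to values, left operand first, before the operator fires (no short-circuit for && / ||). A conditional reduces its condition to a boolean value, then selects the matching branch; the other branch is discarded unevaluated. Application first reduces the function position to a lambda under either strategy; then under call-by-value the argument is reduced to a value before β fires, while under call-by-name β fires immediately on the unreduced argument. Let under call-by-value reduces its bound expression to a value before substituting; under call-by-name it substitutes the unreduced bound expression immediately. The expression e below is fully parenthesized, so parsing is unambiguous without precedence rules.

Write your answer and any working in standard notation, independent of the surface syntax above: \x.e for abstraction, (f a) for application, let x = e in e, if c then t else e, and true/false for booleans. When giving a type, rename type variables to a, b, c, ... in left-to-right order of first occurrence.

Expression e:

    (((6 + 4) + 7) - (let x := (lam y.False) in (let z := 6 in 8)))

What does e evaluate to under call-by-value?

Answer: 9

Derivation:
step 0: (((6 + 4) + 7) - (let x = (\y.false) in (let z = 6 in 8)))
step 1: [delta@0.0] ((10 + 7) - (let x = (\y.false) in (let z = 6 in 8)))
step 2: [delta@0] (17 - (let x = (\y.false) in (let z = 6 in 8)))
step 3: [let@1] (17 - (let z = 6 in 8))
step 4: [let@1] (17 - 8)
step 5: [delta@root] 9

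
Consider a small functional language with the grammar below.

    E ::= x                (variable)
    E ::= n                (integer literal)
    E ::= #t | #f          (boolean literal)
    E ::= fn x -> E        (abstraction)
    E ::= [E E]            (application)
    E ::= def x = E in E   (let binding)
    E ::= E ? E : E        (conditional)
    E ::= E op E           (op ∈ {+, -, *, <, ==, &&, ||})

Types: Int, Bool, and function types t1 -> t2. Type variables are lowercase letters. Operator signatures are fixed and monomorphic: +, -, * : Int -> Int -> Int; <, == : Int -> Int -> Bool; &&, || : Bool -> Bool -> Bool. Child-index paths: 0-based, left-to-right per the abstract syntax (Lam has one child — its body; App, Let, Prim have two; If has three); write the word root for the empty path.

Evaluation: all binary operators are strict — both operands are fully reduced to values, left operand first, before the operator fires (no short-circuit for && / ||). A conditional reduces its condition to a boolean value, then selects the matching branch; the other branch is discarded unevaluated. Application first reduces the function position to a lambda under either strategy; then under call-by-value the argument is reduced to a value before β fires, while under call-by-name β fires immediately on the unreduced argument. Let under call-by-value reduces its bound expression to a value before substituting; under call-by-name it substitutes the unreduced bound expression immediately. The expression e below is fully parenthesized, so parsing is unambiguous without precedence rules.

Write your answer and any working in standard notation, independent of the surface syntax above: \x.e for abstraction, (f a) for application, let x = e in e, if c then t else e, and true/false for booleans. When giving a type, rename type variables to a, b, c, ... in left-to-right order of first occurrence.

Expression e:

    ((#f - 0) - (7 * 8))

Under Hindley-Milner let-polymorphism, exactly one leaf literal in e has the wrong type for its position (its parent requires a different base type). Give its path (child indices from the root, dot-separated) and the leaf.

Answer: 0.0 : false

Trace:
  unify Bool ~ Int
  FAIL: mismatch Bool ~ Int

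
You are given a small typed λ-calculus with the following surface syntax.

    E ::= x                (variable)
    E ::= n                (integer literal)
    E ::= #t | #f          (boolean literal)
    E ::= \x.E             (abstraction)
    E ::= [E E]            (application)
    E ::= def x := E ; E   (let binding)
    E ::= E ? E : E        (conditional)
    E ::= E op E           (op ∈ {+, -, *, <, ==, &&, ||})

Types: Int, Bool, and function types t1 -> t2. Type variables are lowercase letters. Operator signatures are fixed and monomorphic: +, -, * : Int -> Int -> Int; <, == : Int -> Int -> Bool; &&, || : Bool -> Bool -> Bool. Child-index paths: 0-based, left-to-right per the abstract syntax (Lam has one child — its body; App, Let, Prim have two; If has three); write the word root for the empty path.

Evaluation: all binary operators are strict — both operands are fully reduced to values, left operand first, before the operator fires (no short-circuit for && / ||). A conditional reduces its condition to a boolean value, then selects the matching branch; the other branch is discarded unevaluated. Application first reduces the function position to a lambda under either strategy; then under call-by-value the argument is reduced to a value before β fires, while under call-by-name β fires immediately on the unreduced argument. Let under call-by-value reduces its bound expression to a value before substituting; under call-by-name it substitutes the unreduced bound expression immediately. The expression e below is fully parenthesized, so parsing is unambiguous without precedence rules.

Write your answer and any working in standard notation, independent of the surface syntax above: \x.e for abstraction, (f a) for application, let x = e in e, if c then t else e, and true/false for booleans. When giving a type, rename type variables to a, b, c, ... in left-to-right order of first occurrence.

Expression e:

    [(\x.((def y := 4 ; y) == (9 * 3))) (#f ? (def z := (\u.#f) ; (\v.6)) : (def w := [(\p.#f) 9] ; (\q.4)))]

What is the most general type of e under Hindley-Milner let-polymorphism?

Working:
let y : Int
y : Int
  unify Int ~ Int
  unify Int ~ Int
  unify Int ~ Int
  unify Int ~ Int
\x._ : a -> Bool
  unify Bool ~ Bool
\u._ : b -> Bool
let z : forall. b -> Bool
\v._ : c -> Int
\p._ : d -> Bool
  unify d -> Bool ~ Int -> e
  unify d ~ Int
  unify Bool ~ e
_ _ : Bool
let w : Bool
\q._ : f -> Int
  unify c -> Int ~ f -> Int
  unify c ~ f
  unify Int ~ Int
  unify a -> Bool ~ (f -> Int) -> g
  unify a ~ f -> Int
  unify Bool ~ g
_ _ : Bool

Answer: Bool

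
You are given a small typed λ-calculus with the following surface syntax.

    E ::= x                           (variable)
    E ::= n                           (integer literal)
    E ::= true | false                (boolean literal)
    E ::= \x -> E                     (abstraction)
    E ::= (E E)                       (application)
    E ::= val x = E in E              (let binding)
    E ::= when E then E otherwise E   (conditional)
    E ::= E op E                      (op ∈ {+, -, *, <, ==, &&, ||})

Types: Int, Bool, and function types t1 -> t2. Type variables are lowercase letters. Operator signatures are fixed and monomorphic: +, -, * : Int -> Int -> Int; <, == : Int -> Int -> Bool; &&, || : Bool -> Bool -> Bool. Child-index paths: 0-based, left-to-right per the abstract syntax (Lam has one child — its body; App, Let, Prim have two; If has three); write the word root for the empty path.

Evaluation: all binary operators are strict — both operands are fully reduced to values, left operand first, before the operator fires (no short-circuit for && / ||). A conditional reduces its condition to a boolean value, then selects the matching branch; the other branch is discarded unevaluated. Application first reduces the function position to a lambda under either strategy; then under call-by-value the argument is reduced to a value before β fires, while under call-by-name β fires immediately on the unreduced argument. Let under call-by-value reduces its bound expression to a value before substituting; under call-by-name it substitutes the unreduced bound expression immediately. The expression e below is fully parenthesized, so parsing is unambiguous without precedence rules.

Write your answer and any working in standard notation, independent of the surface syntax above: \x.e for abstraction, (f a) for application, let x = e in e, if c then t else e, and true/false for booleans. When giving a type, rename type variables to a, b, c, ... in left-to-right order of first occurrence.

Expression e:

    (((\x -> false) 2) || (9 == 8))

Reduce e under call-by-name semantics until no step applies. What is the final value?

Trace:
step 0: (((\x.false) 2) || (9 == 8))
step 1: [beta@0] (false || (9 == 8))
step 2: [delta@1] (false || false)
step 3: [delta@root] false

Answer: false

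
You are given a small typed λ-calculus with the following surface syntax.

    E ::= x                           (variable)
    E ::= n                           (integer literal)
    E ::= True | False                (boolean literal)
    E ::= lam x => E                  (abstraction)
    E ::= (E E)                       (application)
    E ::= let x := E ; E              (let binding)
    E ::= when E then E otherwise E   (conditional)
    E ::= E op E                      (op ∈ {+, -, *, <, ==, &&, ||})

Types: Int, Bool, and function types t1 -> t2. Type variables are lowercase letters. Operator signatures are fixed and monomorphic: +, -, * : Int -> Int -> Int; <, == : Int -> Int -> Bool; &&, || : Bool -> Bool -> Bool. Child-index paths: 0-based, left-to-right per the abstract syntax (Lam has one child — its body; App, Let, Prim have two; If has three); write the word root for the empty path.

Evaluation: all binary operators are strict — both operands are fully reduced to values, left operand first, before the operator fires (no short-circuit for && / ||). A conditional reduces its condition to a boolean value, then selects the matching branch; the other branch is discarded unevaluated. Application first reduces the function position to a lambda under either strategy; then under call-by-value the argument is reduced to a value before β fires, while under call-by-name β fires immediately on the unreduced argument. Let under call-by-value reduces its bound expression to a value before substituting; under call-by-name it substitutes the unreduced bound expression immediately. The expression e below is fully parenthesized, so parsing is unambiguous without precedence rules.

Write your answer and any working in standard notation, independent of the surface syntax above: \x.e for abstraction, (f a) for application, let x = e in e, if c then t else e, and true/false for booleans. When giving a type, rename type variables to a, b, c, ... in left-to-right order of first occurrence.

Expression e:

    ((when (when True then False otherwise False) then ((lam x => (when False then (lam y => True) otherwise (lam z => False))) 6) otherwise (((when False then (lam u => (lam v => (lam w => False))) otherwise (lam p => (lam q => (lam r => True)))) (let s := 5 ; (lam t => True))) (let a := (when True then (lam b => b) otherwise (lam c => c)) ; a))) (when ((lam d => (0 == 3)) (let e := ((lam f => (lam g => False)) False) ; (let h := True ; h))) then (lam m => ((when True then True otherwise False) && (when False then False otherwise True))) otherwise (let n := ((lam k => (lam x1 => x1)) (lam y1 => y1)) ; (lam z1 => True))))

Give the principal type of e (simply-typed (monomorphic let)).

Working:
  unify Bool ~ Bool
  unify Bool ~ Bool
  unify Bool ~ Bool
  unify Bool ~ Bool
\y._ : b -> Bool
\z._ : c -> Bool
  unify b -> Bool ~ c -> Bool
  unify b ~ c
  unify Bool ~ Bool
\x._ : a -> c -> Bool
  unify a -> c -> Bool ~ Int -> d
  unify a ~ Int
  unify c -> Bool ~ d
_ _ : c -> Bool
  unify Bool ~ Bool
\w._ : g -> Bool
\v._ : f -> g -> Bool
\u._ : e -> f -> g -> Bool
\r._ : j -> Bool
\q._ : i -> j -> Bool
\p._ : h -> i -> j -> Bool
  unify e -> f -> g -> Bool ~ h -> i -> j -> Bool
  unify e ~ h
  unify f -> g -> Bool ~ i -> j -> Bool
  unify f ~ i
  unify g -> Bool ~ j -> Bool
  unify g ~ j
  unify Bool ~ Bool
let s : Int
\t._ : k -> Bool
  unify h -> i -> j -> Bool ~ (k -> Bool) -> l
  unify h ~ k -> Bool
  unify i -> j -> Bool ~ l
_ _ : i -> j -> Bool
  unify Bool ~ Bool
b : m
\b._ : m -> m
c : n
\c._ : n -> n
  unify m -> m ~ n -> n
  unify m ~ n
  unify n ~ n
let a : n -> n
a : n -> n
  unify i -> j -> Bool ~ (n -> n) -> o
  unify i ~ n -> n
  unify j -> Bool ~ o
_ _ : j -> Bool
  unify c -> Bool ~ j -> Bool
  unify c ~ j
  unify Bool ~ Bool
  unify Int ~ Int
  unify Int ~ Int
\d._ : p -> Bool
\g._ : r -> Bool
\f._ : q -> r -> Bool
  unify q -> r -> Bool ~ Bool -> s
  unify q ~ Bool
  unify r -> Bool ~ s
_ _ : r -> Bool
let e : r -> Bool
let h : Bool
h : Bool
  unify p -> Bool ~ Bool -> t
  unify p ~ Bool
  unify Bool ~ t
_ _ : Bool
  unify Bool ~ Bool
  unify Bool ~ Bool
  unify Bool ~ Bool
  unify Bool ~ Bool
  unify Bool ~ Bool
  unify Bool ~ Bool
  unify Bool ~ Bool
\m._ : u -> Bool
x1 : w
\x1._ : w -> w
\k._ : v -> w -> w
y1 : x
\y1._ : x -> x
  unify v -> w -> w ~ (x -> x) -> y
  unify v ~ x -> x
  unify w -> w ~ y
_ _ : w -> w
let n : w -> w
\z1._ : z -> Bool
  unify u -> Bool ~ z -> Bool
  unify u ~ z
  unify Bool ~ Bool
  unify j -> Bool ~ (z -> Bool) -> t26
  unify j ~ z -> Bool
  unify Bool ~ t26
_ _ : Bool

Answer: Bool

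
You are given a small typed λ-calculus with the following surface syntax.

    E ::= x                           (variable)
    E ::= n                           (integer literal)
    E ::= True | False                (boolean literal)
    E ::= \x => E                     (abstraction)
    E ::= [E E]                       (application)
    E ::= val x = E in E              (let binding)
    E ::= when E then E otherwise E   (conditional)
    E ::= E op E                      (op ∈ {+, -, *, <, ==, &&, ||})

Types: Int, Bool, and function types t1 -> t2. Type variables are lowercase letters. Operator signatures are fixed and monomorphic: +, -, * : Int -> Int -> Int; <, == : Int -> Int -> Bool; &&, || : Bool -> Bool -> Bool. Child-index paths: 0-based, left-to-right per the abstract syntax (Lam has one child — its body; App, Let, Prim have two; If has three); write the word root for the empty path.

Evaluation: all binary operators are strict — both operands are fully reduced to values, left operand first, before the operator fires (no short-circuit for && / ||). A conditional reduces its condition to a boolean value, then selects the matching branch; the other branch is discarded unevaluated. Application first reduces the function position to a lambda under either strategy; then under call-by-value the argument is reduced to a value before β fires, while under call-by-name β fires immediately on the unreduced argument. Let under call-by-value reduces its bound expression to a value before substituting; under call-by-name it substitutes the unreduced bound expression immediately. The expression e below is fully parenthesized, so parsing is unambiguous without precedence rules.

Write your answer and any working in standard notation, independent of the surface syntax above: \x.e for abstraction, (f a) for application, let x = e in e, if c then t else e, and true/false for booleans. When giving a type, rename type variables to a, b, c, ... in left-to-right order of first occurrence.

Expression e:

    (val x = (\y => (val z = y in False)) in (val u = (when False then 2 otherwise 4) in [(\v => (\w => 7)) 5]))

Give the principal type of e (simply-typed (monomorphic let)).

Derivation:
y : a
let z : a
\y._ : a -> Bool
let x : a -> Bool
  unify Bool ~ Bool
  unify Int ~ Int
let u : Int
\w._ : c -> Int
\v._ : b -> c -> Int
  unify b -> c -> Int ~ Int -> d
  unify b ~ Int
  unify c -> Int ~ d
_ _ : c -> Int

Answer: a -> Int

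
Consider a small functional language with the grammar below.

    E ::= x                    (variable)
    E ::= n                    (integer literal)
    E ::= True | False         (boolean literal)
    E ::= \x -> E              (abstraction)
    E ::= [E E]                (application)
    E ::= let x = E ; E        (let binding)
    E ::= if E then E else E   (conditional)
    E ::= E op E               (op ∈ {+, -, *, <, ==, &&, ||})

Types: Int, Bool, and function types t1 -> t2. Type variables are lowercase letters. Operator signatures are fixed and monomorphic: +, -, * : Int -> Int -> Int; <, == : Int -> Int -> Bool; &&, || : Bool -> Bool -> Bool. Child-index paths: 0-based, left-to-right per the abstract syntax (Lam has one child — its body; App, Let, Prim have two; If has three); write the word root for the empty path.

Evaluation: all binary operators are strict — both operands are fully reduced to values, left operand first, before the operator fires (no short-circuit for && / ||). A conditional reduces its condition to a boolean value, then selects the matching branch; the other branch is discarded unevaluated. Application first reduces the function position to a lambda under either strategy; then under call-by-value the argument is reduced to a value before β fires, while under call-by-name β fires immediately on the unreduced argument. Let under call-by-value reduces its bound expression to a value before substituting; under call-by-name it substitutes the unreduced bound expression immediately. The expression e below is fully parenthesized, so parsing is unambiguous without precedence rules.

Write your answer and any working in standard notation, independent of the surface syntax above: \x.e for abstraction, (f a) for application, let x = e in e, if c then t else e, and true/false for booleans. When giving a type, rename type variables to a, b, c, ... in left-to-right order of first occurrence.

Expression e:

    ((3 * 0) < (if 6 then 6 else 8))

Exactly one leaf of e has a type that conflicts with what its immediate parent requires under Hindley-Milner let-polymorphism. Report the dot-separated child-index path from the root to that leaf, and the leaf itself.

Answer: 1.0 : 6

Trace:
  unify Int ~ Int
  unify Int ~ Int
  unify Int ~ Int
  unify Int ~ Bool
  FAIL: mismatch Int ~ Bool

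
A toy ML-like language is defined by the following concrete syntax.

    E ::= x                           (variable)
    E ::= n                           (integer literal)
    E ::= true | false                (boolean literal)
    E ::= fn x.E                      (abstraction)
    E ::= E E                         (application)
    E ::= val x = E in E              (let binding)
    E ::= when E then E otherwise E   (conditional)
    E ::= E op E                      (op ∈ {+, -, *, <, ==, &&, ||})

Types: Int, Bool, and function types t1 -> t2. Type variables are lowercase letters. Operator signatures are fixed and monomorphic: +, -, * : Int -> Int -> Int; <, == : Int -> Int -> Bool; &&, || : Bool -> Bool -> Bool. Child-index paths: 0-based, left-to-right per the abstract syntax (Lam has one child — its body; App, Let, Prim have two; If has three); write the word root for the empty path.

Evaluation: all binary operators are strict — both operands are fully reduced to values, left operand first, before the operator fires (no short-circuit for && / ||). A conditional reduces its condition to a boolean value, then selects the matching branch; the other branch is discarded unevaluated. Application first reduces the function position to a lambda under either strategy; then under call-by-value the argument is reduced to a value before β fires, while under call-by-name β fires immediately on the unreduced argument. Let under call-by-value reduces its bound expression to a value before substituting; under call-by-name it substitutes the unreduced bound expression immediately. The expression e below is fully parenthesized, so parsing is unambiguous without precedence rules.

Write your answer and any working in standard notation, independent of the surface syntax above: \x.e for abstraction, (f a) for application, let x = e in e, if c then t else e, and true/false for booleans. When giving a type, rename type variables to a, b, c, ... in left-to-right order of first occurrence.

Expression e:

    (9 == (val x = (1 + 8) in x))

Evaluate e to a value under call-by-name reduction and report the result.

Trace:
step 0: (9 == (let x = (1 + 8) in x))
step 1: [let@1] (9 == (1 + 8))
step 2: [delta@1] (9 == 9)
step 3: [delta@root] true

Answer: true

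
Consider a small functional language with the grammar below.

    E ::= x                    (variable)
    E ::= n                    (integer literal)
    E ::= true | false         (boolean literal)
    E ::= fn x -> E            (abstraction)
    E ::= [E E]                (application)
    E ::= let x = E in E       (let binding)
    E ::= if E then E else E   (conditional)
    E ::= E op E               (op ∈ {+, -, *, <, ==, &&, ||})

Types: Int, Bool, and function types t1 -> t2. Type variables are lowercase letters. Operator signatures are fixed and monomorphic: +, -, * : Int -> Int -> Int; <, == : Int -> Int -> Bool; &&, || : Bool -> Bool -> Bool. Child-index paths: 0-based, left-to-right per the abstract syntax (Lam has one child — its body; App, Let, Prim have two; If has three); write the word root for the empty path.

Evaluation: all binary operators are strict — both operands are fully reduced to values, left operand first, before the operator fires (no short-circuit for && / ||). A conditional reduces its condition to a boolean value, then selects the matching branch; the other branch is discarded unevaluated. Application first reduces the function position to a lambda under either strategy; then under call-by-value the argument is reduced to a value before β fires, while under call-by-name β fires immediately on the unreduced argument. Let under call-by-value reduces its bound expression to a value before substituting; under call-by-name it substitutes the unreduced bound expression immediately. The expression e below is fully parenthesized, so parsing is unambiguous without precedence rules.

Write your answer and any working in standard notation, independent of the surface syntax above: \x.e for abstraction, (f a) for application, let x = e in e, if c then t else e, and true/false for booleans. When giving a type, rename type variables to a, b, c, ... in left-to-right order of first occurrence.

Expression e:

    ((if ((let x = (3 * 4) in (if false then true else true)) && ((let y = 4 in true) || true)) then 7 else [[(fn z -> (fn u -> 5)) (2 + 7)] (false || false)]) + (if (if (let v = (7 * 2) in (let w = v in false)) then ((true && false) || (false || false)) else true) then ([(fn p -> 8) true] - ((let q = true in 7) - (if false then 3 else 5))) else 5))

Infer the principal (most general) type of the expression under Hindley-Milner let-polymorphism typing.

Answer: Int

Trace:
  unify Int ~ Int
  unify Int ~ Int
let x : Int
  unify Bool ~ Bool
  unify Bool ~ Bool
  unify Bool ~ Bool
let y : Int
  unify Bool ~ Bool
  unify Bool ~ Bool
  unify Bool ~ Bool
  unify Bool ~ Bool
\u._ : b -> Int
\z._ : a -> b -> Int
  unify Int ~ Int
  unify Int ~ Int
  unify a -> b -> Int ~ Int -> c
  unify a ~ Int
  unify b -> Int ~ c
_ _ : b -> Int
  unify Bool ~ Bool
  unify Bool ~ Bool
  unify b -> Int ~ Bool -> d
  unify b ~ Bool
  unify Int ~ d
_ _ : Int
  unify Int ~ Int
  unify Int ~ Int
  unify Int ~ Int
  unify Int ~ Int
let v : Int
v : Int
let w : Int
  unify Bool ~ Bool
  unify Bool ~ Bool
  unify Bool ~ Bool
  unify Bool ~ Bool
  unify Bool ~ Bool
  unify Bool ~ Bool
  unify Bool ~ Bool
  unify Bool ~ Bool
  unify Bool ~ Bool
\p._ : e -> Int
  unify e -> Int ~ Bool -> f
  unify e ~ Bool
  unify Int ~ f
_ _ : Int
  unify Int ~ Int
let q : Bool
  unify Int ~ Int
  unify Bool ~ Bool
  unify Int ~ Int
  unify Int ~ Int
  unify Int ~ Int
  unify Int ~ Int
  unify Int ~ Int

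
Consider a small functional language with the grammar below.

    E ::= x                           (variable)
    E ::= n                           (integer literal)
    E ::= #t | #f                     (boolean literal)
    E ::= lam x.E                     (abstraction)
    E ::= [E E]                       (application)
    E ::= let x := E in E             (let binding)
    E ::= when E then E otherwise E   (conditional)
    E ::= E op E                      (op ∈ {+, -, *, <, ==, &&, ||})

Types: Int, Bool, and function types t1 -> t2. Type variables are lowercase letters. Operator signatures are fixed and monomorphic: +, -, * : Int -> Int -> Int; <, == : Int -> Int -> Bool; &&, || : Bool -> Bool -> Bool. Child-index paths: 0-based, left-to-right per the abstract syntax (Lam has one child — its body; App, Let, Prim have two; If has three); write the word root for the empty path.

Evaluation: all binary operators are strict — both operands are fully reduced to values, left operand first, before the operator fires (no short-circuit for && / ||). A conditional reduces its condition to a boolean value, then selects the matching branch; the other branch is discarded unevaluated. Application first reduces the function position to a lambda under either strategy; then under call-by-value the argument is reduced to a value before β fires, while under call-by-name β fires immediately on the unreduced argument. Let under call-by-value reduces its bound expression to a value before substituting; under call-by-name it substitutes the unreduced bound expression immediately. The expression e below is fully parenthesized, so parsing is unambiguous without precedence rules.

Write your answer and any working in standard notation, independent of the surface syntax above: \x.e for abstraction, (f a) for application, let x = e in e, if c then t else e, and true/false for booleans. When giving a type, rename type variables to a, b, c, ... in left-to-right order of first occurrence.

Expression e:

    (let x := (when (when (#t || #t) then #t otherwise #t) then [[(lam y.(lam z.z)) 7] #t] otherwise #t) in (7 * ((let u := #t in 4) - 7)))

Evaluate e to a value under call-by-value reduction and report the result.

Derivation:
step 0: (let x = (if (if (true || true) then true else true) then (((\y.(\z.z)) 7) true) else true) in (7 * ((let u = true in 4) - 7)))
step 1: [delta@0.0.0] (let x = (if (if true then true else true) then (((\y.(\z.z)) 7) true) else true) in (7 * ((let u = true in 4) - 7)))
step 2: [if@0.0] (let x = (if true then (((\y.(\z.z)) 7) true) else true) in (7 * ((let u = true in 4) - 7)))
step 3: [if@0] (let x = (((\y.(\z.z)) 7) true) in (7 * ((let u = true in 4) - 7)))
step 4: [beta@0.0] (let x = ((\z.z) true) in (7 * ((let u = true in 4) - 7)))
step 5: [beta@0] (let x = true in (7 * ((let u = true in 4) - 7)))
step 6: [let@root] (7 * ((let u = true in 4) - 7))
step 7: [let@1.0] (7 * (4 - 7))
step 8: [delta@1] (7 * -3)
step 9: [delta@root] -21

Answer: -21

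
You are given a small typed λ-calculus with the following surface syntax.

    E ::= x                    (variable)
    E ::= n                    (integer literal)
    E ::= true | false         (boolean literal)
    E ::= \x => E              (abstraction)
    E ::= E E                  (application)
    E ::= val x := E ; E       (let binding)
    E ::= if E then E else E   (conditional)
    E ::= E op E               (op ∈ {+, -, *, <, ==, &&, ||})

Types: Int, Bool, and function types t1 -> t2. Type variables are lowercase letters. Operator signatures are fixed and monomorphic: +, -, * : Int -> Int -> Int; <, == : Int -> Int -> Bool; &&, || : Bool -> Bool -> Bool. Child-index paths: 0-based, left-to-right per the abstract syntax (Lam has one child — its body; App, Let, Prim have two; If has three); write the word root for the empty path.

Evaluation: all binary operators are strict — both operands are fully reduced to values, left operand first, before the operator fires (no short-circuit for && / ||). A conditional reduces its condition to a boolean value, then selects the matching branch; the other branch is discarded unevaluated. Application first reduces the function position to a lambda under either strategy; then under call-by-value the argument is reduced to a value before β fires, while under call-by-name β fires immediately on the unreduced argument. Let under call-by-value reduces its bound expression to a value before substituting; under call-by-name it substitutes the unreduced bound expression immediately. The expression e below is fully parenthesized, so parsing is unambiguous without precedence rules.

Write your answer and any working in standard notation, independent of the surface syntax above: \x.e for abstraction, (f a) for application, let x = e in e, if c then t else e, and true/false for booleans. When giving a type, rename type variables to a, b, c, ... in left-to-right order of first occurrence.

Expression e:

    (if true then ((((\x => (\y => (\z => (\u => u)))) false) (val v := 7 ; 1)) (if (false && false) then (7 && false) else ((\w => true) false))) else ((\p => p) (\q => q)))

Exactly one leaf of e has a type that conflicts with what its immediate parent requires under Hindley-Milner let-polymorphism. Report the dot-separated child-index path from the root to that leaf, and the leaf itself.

Answer: 1.1.1.0 : 7

Working:
  unify Bool ~ Bool
u : d
\u._ : d -> d
\z._ : c -> d -> d
\y._ : b -> c -> d -> d
\x._ : a -> b -> c -> d -> d
  unify a -> b -> c -> d -> d ~ Bool -> e
  unify a ~ Bool
  unify b -> c -> d -> d ~ e
_ _ : b -> c -> d -> d
let v : Int
  unify b -> c -> d -> d ~ Int -> f
  unify b ~ Int
  unify c -> d -> d ~ f
_ _ : c -> d -> d
  unify Bool ~ Bool
  unify Bool ~ Bool
  unify Bool ~ Bool
  unify Int ~ Bool
  FAIL: mismatch Int ~ Bool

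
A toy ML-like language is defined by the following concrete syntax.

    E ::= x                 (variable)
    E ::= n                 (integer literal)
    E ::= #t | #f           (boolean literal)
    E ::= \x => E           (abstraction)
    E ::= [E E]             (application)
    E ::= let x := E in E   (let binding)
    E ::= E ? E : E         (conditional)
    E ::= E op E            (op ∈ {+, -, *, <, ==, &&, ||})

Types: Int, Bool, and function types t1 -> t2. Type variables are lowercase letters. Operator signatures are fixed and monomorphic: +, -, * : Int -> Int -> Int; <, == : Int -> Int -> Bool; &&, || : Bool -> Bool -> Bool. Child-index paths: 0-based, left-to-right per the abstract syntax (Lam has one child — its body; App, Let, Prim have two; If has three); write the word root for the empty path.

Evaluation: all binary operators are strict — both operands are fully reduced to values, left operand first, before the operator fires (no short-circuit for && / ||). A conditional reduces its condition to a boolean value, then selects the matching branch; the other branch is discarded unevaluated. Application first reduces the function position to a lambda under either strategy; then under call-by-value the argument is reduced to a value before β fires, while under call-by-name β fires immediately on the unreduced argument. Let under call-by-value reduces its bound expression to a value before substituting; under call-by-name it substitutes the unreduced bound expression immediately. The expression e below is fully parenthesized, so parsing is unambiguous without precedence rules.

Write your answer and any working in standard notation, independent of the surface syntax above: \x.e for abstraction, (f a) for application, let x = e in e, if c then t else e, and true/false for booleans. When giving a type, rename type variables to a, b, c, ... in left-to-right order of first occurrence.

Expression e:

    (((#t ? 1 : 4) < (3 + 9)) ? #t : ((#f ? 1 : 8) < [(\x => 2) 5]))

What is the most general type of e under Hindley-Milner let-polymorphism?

Answer: Bool

Trace:
  unify Bool ~ Bool
  unify Int ~ Int
  unify Int ~ Int
  unify Int ~ Int
  unify Int ~ Int
  unify Int ~ Int
  unify Bool ~ Bool
  unify Bool ~ Bool
  unify Int ~ Int
  unify Int ~ Int
\x._ : a -> Int
  unify a -> Int ~ Int -> b
  unify a ~ Int
  unify Int ~ b
_ _ : Int
  unify Int ~ Int
  unify Bool ~ Bool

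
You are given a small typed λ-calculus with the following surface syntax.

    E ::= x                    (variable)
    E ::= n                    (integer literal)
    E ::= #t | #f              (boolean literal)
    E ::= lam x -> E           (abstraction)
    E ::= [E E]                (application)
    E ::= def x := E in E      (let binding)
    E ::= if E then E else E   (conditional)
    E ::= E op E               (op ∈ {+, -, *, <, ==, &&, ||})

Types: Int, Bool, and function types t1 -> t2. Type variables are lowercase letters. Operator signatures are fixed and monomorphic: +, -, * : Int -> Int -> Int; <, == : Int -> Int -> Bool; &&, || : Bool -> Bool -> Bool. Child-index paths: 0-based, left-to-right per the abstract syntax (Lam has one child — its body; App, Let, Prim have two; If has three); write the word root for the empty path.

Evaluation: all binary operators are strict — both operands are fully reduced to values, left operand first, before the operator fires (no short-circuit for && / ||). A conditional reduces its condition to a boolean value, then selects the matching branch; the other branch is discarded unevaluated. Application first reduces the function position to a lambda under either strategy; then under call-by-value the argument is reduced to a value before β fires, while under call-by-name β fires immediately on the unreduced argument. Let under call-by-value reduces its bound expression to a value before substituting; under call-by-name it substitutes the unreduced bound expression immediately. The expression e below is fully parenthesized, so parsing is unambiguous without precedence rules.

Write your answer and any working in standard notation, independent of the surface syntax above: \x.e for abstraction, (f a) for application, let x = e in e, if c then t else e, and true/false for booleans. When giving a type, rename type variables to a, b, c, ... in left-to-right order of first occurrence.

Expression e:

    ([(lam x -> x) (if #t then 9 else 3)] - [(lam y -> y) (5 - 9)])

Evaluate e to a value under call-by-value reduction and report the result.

Working:
step 0: (((\x.x) (if true then 9 else 3)) - ((\y.y) (5 - 9)))
step 1: [if@0.1] (((\x.x) 9) - ((\y.y) (5 - 9)))
step 2: [beta@0] (9 - ((\y.y) (5 - 9)))
step 3: [delta@1.1] (9 - ((\y.y) -4))
step 4: [beta@1] (9 - -4)
step 5: [delta@root] 13

Answer: 13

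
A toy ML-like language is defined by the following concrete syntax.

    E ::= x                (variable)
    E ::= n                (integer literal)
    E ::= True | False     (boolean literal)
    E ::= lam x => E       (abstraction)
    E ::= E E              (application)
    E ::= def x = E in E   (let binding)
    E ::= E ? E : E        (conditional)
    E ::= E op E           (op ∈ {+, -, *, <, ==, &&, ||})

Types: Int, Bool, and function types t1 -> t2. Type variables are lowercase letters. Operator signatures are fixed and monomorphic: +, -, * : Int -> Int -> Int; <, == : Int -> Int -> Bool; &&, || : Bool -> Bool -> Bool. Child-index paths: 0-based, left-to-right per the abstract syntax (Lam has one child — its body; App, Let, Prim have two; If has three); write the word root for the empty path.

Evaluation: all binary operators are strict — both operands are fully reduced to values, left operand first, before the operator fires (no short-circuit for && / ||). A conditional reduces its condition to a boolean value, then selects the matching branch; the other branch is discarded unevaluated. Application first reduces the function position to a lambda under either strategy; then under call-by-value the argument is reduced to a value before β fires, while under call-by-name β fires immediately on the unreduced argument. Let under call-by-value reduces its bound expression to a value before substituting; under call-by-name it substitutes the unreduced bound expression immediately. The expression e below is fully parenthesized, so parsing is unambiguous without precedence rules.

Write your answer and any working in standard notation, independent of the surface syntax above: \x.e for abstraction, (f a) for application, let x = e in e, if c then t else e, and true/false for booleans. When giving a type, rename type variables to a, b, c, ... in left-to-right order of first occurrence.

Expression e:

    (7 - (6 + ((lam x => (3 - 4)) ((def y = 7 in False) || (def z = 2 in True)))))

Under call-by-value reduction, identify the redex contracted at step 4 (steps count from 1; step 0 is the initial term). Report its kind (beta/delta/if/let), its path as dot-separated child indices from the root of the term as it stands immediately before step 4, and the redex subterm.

Derivation:
step 0: (7 - (6 + ((\x.(3 - 4)) ((let y = 7 in false) || (let z = 2 in true)))))
step 1: [let@1.1.1.0] (7 - (6 + ((\x.(3 - 4)) (false || (let z = 2 in true)))))
step 2: [let@1.1.1.1] (7 - (6 + ((\x.(3 - 4)) (false || true))))
step 3: [delta@1.1.1] (7 - (6 + ((\x.(3 - 4)) true)))
step 4: [beta@1.1] (7 - (6 + (3 - 4)))

Answer: beta at 1.1 : ((\x.(3 - 4)) true)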